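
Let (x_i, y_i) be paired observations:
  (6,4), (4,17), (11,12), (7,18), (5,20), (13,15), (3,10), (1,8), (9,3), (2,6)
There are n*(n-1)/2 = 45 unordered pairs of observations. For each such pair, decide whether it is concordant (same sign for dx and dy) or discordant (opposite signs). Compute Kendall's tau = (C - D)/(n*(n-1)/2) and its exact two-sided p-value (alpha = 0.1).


Step 1: Enumerate the 45 unordered pairs (i,j) with i<j and classify each by sign(x_j-x_i) * sign(y_j-y_i).
  (1,2):dx=-2,dy=+13->D; (1,3):dx=+5,dy=+8->C; (1,4):dx=+1,dy=+14->C; (1,5):dx=-1,dy=+16->D
  (1,6):dx=+7,dy=+11->C; (1,7):dx=-3,dy=+6->D; (1,8):dx=-5,dy=+4->D; (1,9):dx=+3,dy=-1->D
  (1,10):dx=-4,dy=+2->D; (2,3):dx=+7,dy=-5->D; (2,4):dx=+3,dy=+1->C; (2,5):dx=+1,dy=+3->C
  (2,6):dx=+9,dy=-2->D; (2,7):dx=-1,dy=-7->C; (2,8):dx=-3,dy=-9->C; (2,9):dx=+5,dy=-14->D
  (2,10):dx=-2,dy=-11->C; (3,4):dx=-4,dy=+6->D; (3,5):dx=-6,dy=+8->D; (3,6):dx=+2,dy=+3->C
  (3,7):dx=-8,dy=-2->C; (3,8):dx=-10,dy=-4->C; (3,9):dx=-2,dy=-9->C; (3,10):dx=-9,dy=-6->C
  (4,5):dx=-2,dy=+2->D; (4,6):dx=+6,dy=-3->D; (4,7):dx=-4,dy=-8->C; (4,8):dx=-6,dy=-10->C
  (4,9):dx=+2,dy=-15->D; (4,10):dx=-5,dy=-12->C; (5,6):dx=+8,dy=-5->D; (5,7):dx=-2,dy=-10->C
  (5,8):dx=-4,dy=-12->C; (5,9):dx=+4,dy=-17->D; (5,10):dx=-3,dy=-14->C; (6,7):dx=-10,dy=-5->C
  (6,8):dx=-12,dy=-7->C; (6,9):dx=-4,dy=-12->C; (6,10):dx=-11,dy=-9->C; (7,8):dx=-2,dy=-2->C
  (7,9):dx=+6,dy=-7->D; (7,10):dx=-1,dy=-4->C; (8,9):dx=+8,dy=-5->D; (8,10):dx=+1,dy=-2->D
  (9,10):dx=-7,dy=+3->D
Step 2: C = 25, D = 20, total pairs = 45.
Step 3: tau = (C - D)/(n(n-1)/2) = (25 - 20)/45 = 0.111111.
Step 4: Exact two-sided p-value (enumerate n! = 3628800 permutations of y under H0): p = 0.727490.
Step 5: alpha = 0.1. fail to reject H0.

tau_b = 0.1111 (C=25, D=20), p = 0.727490, fail to reject H0.


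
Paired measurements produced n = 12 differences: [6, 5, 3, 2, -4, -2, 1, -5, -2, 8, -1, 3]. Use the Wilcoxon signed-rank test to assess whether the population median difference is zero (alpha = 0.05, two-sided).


Step 1: Drop any zero differences (none here) and take |d_i|.
|d| = [6, 5, 3, 2, 4, 2, 1, 5, 2, 8, 1, 3]
Step 2: Midrank |d_i| (ties get averaged ranks).
ranks: |6|->11, |5|->9.5, |3|->6.5, |2|->4, |4|->8, |2|->4, |1|->1.5, |5|->9.5, |2|->4, |8|->12, |1|->1.5, |3|->6.5
Step 3: Attach original signs; sum ranks with positive sign and with negative sign.
W+ = 11 + 9.5 + 6.5 + 4 + 1.5 + 12 + 6.5 = 51
W- = 8 + 4 + 9.5 + 4 + 1.5 = 27
(Check: W+ + W- = 78 should equal n(n+1)/2 = 78.)
Step 4: Test statistic W = min(W+, W-) = 27.
Step 5: Ties in |d|, so use the tie-corrected normal approximation.
        E[W] = n(n+1)/4 = 12*13/4 = 39.
        Tie groups: |d|=1 (t=2), |d|=2 (t=3), |d|=3 (t=2), |d|=5 (t=2); sum(t^3 - t) = 42.
        Var[W] = n(n+1)(2n+1)/24 - sum(t^3-t)/48 = 3900/24 - 42/48 = 161.625.
        z = (W - E[W]) / sqrt(Var[W]) = (27 - 39) / 12.7132 = -0.9439.
        Two-sided p = 2*Phi(z) = 0.345220.
Step 6: alpha = 0.05. fail to reject H0.

W+ = 51, W- = 27, W = min = 27, p = 0.345220, fail to reject H0.


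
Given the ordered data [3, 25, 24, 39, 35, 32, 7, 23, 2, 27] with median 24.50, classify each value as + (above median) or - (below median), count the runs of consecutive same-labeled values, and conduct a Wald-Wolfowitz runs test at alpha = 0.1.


Step 1: Compute median = 24.50; label A = above, B = below.
Labels in order: BABAAABBBA  (n_A = 5, n_B = 5)
Step 2: Count runs R = 6.
Step 3: Under H0 (random ordering), E[R] = 2*n_A*n_B/(n_A+n_B) + 1 = 2*5*5/10 + 1 = 6.0000.
        Var[R] = 2*n_A*n_B*(2*n_A*n_B - n_A - n_B) / ((n_A+n_B)^2 * (n_A+n_B-1)) = 2000/900 = 2.2222.
        SD[R] = 1.4907.
Step 4: R = E[R], so z = 0 with no continuity correction.
Step 5: Two-sided p-value via normal approximation = 2*(1 - Phi(|z|)) = 1.000000.
Step 6: alpha = 0.1. fail to reject H0.

R = 6, z = 0.0000, p = 1.000000, fail to reject H0.


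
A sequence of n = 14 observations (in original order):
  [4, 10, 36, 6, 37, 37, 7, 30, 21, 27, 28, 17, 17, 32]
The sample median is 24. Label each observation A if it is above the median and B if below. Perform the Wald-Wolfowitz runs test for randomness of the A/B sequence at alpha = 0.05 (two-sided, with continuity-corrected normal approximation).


Step 1: Compute median = 24; label A = above, B = below.
Labels in order: BBABAABABAABBA  (n_A = 7, n_B = 7)
Step 2: Count runs R = 10.
Step 3: Under H0 (random ordering), E[R] = 2*n_A*n_B/(n_A+n_B) + 1 = 2*7*7/14 + 1 = 8.0000.
        Var[R] = 2*n_A*n_B*(2*n_A*n_B - n_A - n_B) / ((n_A+n_B)^2 * (n_A+n_B-1)) = 8232/2548 = 3.2308.
        SD[R] = 1.7974.
Step 4: Continuity-corrected z = (R - 0.5 - E[R]) / SD[R] = (10 - 0.5 - 8.0000) / 1.7974 = 0.8345.
Step 5: Two-sided p-value via normal approximation = 2*(1 - Phi(|z|)) = 0.403986.
Step 6: alpha = 0.05. fail to reject H0.

R = 10, z = 0.8345, p = 0.403986, fail to reject H0.


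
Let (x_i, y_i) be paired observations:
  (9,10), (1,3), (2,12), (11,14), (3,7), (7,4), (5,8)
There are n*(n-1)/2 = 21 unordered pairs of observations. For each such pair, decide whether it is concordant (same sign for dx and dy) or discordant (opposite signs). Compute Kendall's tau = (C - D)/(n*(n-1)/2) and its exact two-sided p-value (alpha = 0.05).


Step 1: Enumerate the 21 unordered pairs (i,j) with i<j and classify each by sign(x_j-x_i) * sign(y_j-y_i).
  (1,2):dx=-8,dy=-7->C; (1,3):dx=-7,dy=+2->D; (1,4):dx=+2,dy=+4->C; (1,5):dx=-6,dy=-3->C
  (1,6):dx=-2,dy=-6->C; (1,7):dx=-4,dy=-2->C; (2,3):dx=+1,dy=+9->C; (2,4):dx=+10,dy=+11->C
  (2,5):dx=+2,dy=+4->C; (2,6):dx=+6,dy=+1->C; (2,7):dx=+4,dy=+5->C; (3,4):dx=+9,dy=+2->C
  (3,5):dx=+1,dy=-5->D; (3,6):dx=+5,dy=-8->D; (3,7):dx=+3,dy=-4->D; (4,5):dx=-8,dy=-7->C
  (4,6):dx=-4,dy=-10->C; (4,7):dx=-6,dy=-6->C; (5,6):dx=+4,dy=-3->D; (5,7):dx=+2,dy=+1->C
  (6,7):dx=-2,dy=+4->D
Step 2: C = 15, D = 6, total pairs = 21.
Step 3: tau = (C - D)/(n(n-1)/2) = (15 - 6)/21 = 0.428571.
Step 4: Exact two-sided p-value (enumerate n! = 5040 permutations of y under H0): p = 0.238889.
Step 5: alpha = 0.05. fail to reject H0.

tau_b = 0.4286 (C=15, D=6), p = 0.238889, fail to reject H0.


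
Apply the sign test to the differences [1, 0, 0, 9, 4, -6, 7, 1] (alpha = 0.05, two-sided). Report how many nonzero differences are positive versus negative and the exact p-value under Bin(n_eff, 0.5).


Step 1: Discard zero differences. Original n = 8; n_eff = number of nonzero differences = 6.
Nonzero differences (with sign): +1, +9, +4, -6, +7, +1
Step 2: Count signs: positive = 5, negative = 1.
Step 3: Under H0: P(positive) = 0.5, so the number of positives S ~ Bin(6, 0.5).
Step 4: Two-sided exact p-value = sum of Bin(6,0.5) probabilities at or below the observed probability = 0.218750.
Step 5: alpha = 0.05. fail to reject H0.

n_eff = 6, pos = 5, neg = 1, p = 0.218750, fail to reject H0.


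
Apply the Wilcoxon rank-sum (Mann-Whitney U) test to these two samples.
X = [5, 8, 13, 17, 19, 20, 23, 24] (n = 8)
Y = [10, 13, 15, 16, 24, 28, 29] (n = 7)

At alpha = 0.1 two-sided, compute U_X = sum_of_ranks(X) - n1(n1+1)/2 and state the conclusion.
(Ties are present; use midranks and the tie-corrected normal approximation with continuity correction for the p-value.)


Step 1: Combine and sort all 15 observations; assign midranks.
sorted (value, group): (5,X), (8,X), (10,Y), (13,X), (13,Y), (15,Y), (16,Y), (17,X), (19,X), (20,X), (23,X), (24,X), (24,Y), (28,Y), (29,Y)
ranks: 5->1, 8->2, 10->3, 13->4.5, 13->4.5, 15->6, 16->7, 17->8, 19->9, 20->10, 23->11, 24->12.5, 24->12.5, 28->14, 29->15
Step 2: Rank sum for X: R1 = 1 + 2 + 4.5 + 8 + 9 + 10 + 11 + 12.5 = 58.
Step 3: U_X = R1 - n1(n1+1)/2 = 58 - 8*9/2 = 58 - 36 = 22.
       U_Y = n1*n2 - U_X = 56 - 22 = 34.
Step 4: Ties are present, so use the tie-corrected normal approximation (with continuity correction) for the p-value.
Step 5: p-value = 0.523707; compare to alpha = 0.1. fail to reject H0.

U_X = 22, p = 0.523707, fail to reject H0 at alpha = 0.1.


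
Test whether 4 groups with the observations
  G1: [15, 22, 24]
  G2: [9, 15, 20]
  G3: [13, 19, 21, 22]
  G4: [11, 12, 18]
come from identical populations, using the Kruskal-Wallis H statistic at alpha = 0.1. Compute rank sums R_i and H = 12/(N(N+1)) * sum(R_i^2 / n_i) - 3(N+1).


Step 1: Combine all N = 13 observations and assign midranks.
sorted (value, group, rank): (9,G2,1), (11,G4,2), (12,G4,3), (13,G3,4), (15,G1,5.5), (15,G2,5.5), (18,G4,7), (19,G3,8), (20,G2,9), (21,G3,10), (22,G1,11.5), (22,G3,11.5), (24,G1,13)
Step 2: Sum ranks within each group.
R_1 = 30 (n_1 = 3)
R_2 = 15.5 (n_2 = 3)
R_3 = 33.5 (n_3 = 4)
R_4 = 12 (n_4 = 3)
Step 3: H = 12/(N(N+1)) * sum(R_i^2/n_i) - 3(N+1)
     = 12/(13*14) * (30^2/3 + 15.5^2/3 + 33.5^2/4 + 12^2/3) - 3*14
     = 0.065934 * 708.646 - 42
     = 4.723901.
Step 4: Ties present; correction factor C = 1 - 12/(13^3 - 13) = 0.994505. Corrected H = 4.723901 / 0.994505 = 4.750000.
Step 5: Under H0, H ~ chi^2(3); p-value = 0.191046.
Step 6: alpha = 0.1. fail to reject H0.

H = 4.7500, df = 3, p = 0.191046, fail to reject H0.


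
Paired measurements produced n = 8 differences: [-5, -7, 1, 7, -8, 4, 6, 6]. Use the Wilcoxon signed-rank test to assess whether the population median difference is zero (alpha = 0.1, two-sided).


Step 1: Drop any zero differences (none here) and take |d_i|.
|d| = [5, 7, 1, 7, 8, 4, 6, 6]
Step 2: Midrank |d_i| (ties get averaged ranks).
ranks: |5|->3, |7|->6.5, |1|->1, |7|->6.5, |8|->8, |4|->2, |6|->4.5, |6|->4.5
Step 3: Attach original signs; sum ranks with positive sign and with negative sign.
W+ = 1 + 6.5 + 2 + 4.5 + 4.5 = 18.5
W- = 3 + 6.5 + 8 = 17.5
(Check: W+ + W- = 36 should equal n(n+1)/2 = 36.)
Step 4: Test statistic W = min(W+, W-) = 17.5.
Step 5: Ties in |d|, so use the tie-corrected normal approximation.
        E[W] = n(n+1)/4 = 8*9/4 = 18.
        Tie groups: |d|=6 (t=2), |d|=7 (t=2); sum(t^3 - t) = 12.
        Var[W] = n(n+1)(2n+1)/24 - sum(t^3-t)/48 = 1224/24 - 12/48 = 50.75.
        z = (W - E[W]) / sqrt(Var[W]) = (17.5 - 18) / 7.1239 = -0.0702.
        Two-sided p = 2*Phi(z) = 0.944045.
Step 6: alpha = 0.1. fail to reject H0.

W+ = 18.5, W- = 17.5, W = min = 17.5, p = 0.944045, fail to reject H0.


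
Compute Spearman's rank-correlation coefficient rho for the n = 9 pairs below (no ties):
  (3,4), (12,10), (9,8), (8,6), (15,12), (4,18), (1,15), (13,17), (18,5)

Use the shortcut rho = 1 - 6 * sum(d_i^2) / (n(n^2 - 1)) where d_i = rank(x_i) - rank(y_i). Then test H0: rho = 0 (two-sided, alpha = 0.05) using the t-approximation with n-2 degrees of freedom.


Step 1: Rank x and y separately (midranks; no ties here).
rank(x): 3->2, 12->6, 9->5, 8->4, 15->8, 4->3, 1->1, 13->7, 18->9
rank(y): 4->1, 10->5, 8->4, 6->3, 12->6, 18->9, 15->7, 17->8, 5->2
Step 2: d_i = R_x(i) - R_y(i); compute d_i^2.
  (2-1)^2=1, (6-5)^2=1, (5-4)^2=1, (4-3)^2=1, (8-6)^2=4, (3-9)^2=36, (1-7)^2=36, (7-8)^2=1, (9-2)^2=49
sum(d^2) = 130.
Step 3: rho = 1 - 6*130 / (9*(9^2 - 1)) = 1 - 780/720 = -0.083333.
Step 4: Under H0, t = rho * sqrt((n-2)/(1-rho^2)) = -0.2212 ~ t(7).
Step 5: Two-sided p-value from the t-distribution with 7 df = 0.831214.
Step 6: alpha = 0.05. fail to reject H0.

rho = -0.0833, p = 0.831214, fail to reject H0 at alpha = 0.05.


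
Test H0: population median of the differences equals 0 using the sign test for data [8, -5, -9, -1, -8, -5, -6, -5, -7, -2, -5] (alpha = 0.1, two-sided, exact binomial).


Step 1: Discard zero differences. Original n = 11; n_eff = number of nonzero differences = 11.
Nonzero differences (with sign): +8, -5, -9, -1, -8, -5, -6, -5, -7, -2, -5
Step 2: Count signs: positive = 1, negative = 10.
Step 3: Under H0: P(positive) = 0.5, so the number of positives S ~ Bin(11, 0.5).
Step 4: Two-sided exact p-value = sum of Bin(11,0.5) probabilities at or below the observed probability = 0.011719.
Step 5: alpha = 0.1. reject H0.

n_eff = 11, pos = 1, neg = 10, p = 0.011719, reject H0.


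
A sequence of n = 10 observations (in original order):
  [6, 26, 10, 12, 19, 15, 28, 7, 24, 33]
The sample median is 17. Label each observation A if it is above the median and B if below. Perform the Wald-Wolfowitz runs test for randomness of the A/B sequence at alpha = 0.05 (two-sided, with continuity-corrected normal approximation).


Step 1: Compute median = 17; label A = above, B = below.
Labels in order: BABBABABAA  (n_A = 5, n_B = 5)
Step 2: Count runs R = 8.
Step 3: Under H0 (random ordering), E[R] = 2*n_A*n_B/(n_A+n_B) + 1 = 2*5*5/10 + 1 = 6.0000.
        Var[R] = 2*n_A*n_B*(2*n_A*n_B - n_A - n_B) / ((n_A+n_B)^2 * (n_A+n_B-1)) = 2000/900 = 2.2222.
        SD[R] = 1.4907.
Step 4: Continuity-corrected z = (R - 0.5 - E[R]) / SD[R] = (8 - 0.5 - 6.0000) / 1.4907 = 1.0062.
Step 5: Two-sided p-value via normal approximation = 2*(1 - Phi(|z|)) = 0.314305.
Step 6: alpha = 0.05. fail to reject H0.

R = 8, z = 1.0062, p = 0.314305, fail to reject H0.


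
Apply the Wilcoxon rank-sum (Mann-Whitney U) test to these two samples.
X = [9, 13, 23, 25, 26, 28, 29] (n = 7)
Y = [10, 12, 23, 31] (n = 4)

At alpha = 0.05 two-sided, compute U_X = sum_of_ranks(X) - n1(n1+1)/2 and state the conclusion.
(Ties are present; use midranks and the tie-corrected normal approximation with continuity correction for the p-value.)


Step 1: Combine and sort all 11 observations; assign midranks.
sorted (value, group): (9,X), (10,Y), (12,Y), (13,X), (23,X), (23,Y), (25,X), (26,X), (28,X), (29,X), (31,Y)
ranks: 9->1, 10->2, 12->3, 13->4, 23->5.5, 23->5.5, 25->7, 26->8, 28->9, 29->10, 31->11
Step 2: Rank sum for X: R1 = 1 + 4 + 5.5 + 7 + 8 + 9 + 10 = 44.5.
Step 3: U_X = R1 - n1(n1+1)/2 = 44.5 - 7*8/2 = 44.5 - 28 = 16.5.
       U_Y = n1*n2 - U_X = 28 - 16.5 = 11.5.
Step 4: Ties are present, so use the tie-corrected normal approximation (with continuity correction) for the p-value.
Step 5: p-value = 0.704817; compare to alpha = 0.05. fail to reject H0.

U_X = 16.5, p = 0.704817, fail to reject H0 at alpha = 0.05.


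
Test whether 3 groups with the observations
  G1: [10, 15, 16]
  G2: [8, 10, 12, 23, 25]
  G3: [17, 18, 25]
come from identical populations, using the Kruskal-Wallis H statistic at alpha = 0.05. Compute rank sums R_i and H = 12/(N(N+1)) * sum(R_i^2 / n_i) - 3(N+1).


Step 1: Combine all N = 11 observations and assign midranks.
sorted (value, group, rank): (8,G2,1), (10,G1,2.5), (10,G2,2.5), (12,G2,4), (15,G1,5), (16,G1,6), (17,G3,7), (18,G3,8), (23,G2,9), (25,G2,10.5), (25,G3,10.5)
Step 2: Sum ranks within each group.
R_1 = 13.5 (n_1 = 3)
R_2 = 27 (n_2 = 5)
R_3 = 25.5 (n_3 = 3)
Step 3: H = 12/(N(N+1)) * sum(R_i^2/n_i) - 3(N+1)
     = 12/(11*12) * (13.5^2/3 + 27^2/5 + 25.5^2/3) - 3*12
     = 0.090909 * 423.3 - 36
     = 2.481818.
Step 4: Ties present; correction factor C = 1 - 12/(11^3 - 11) = 0.990909. Corrected H = 2.481818 / 0.990909 = 2.504587.
Step 5: Under H0, H ~ chi^2(2); p-value = 0.285848.
Step 6: alpha = 0.05. fail to reject H0.

H = 2.5046, df = 2, p = 0.285848, fail to reject H0.


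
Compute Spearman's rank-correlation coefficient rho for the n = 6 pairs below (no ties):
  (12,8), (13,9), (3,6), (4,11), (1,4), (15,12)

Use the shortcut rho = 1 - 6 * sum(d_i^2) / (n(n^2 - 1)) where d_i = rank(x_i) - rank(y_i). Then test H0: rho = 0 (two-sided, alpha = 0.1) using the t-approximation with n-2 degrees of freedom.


Step 1: Rank x and y separately (midranks; no ties here).
rank(x): 12->4, 13->5, 3->2, 4->3, 1->1, 15->6
rank(y): 8->3, 9->4, 6->2, 11->5, 4->1, 12->6
Step 2: d_i = R_x(i) - R_y(i); compute d_i^2.
  (4-3)^2=1, (5-4)^2=1, (2-2)^2=0, (3-5)^2=4, (1-1)^2=0, (6-6)^2=0
sum(d^2) = 6.
Step 3: rho = 1 - 6*6 / (6*(6^2 - 1)) = 1 - 36/210 = 0.828571.
Step 4: Under H0, t = rho * sqrt((n-2)/(1-rho^2)) = 2.9598 ~ t(4).
Step 5: Two-sided p-value from the t-distribution with 4 df = 0.041563.
Step 6: alpha = 0.1. reject H0.

rho = 0.8286, p = 0.041563, reject H0 at alpha = 0.1.


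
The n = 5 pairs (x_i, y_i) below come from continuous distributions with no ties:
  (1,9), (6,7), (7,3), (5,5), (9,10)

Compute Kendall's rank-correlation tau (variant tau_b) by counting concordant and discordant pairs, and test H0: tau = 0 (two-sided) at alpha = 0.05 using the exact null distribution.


Step 1: Enumerate the 10 unordered pairs (i,j) with i<j and classify each by sign(x_j-x_i) * sign(y_j-y_i).
  (1,2):dx=+5,dy=-2->D; (1,3):dx=+6,dy=-6->D; (1,4):dx=+4,dy=-4->D; (1,5):dx=+8,dy=+1->C
  (2,3):dx=+1,dy=-4->D; (2,4):dx=-1,dy=-2->C; (2,5):dx=+3,dy=+3->C; (3,4):dx=-2,dy=+2->D
  (3,5):dx=+2,dy=+7->C; (4,5):dx=+4,dy=+5->C
Step 2: C = 5, D = 5, total pairs = 10.
Step 3: tau = (C - D)/(n(n-1)/2) = (5 - 5)/10 = 0.000000.
Step 4: Exact two-sided p-value (enumerate n! = 120 permutations of y under H0): p = 1.000000.
Step 5: alpha = 0.05. fail to reject H0.

tau_b = 0.0000 (C=5, D=5), p = 1.000000, fail to reject H0.


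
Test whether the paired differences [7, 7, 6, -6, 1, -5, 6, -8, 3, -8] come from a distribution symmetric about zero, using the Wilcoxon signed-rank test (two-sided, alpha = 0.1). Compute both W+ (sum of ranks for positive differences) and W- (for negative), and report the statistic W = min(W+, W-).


Step 1: Drop any zero differences (none here) and take |d_i|.
|d| = [7, 7, 6, 6, 1, 5, 6, 8, 3, 8]
Step 2: Midrank |d_i| (ties get averaged ranks).
ranks: |7|->7.5, |7|->7.5, |6|->5, |6|->5, |1|->1, |5|->3, |6|->5, |8|->9.5, |3|->2, |8|->9.5
Step 3: Attach original signs; sum ranks with positive sign and with negative sign.
W+ = 7.5 + 7.5 + 5 + 1 + 5 + 2 = 28
W- = 5 + 3 + 9.5 + 9.5 = 27
(Check: W+ + W- = 55 should equal n(n+1)/2 = 55.)
Step 4: Test statistic W = min(W+, W-) = 27.
Step 5: Ties in |d|, so use the tie-corrected normal approximation.
        E[W] = n(n+1)/4 = 10*11/4 = 27.5.
        Tie groups: |d|=6 (t=3), |d|=7 (t=2), |d|=8 (t=2); sum(t^3 - t) = 36.
        Var[W] = n(n+1)(2n+1)/24 - sum(t^3-t)/48 = 2310/24 - 36/48 = 95.5.
        z = (W - E[W]) / sqrt(Var[W]) = (27 - 27.5) / 9.7724 = -0.0512.
        Two-sided p = 2*Phi(z) = 0.959194.
Step 6: alpha = 0.1. fail to reject H0.

W+ = 28, W- = 27, W = min = 27, p = 0.959194, fail to reject H0.


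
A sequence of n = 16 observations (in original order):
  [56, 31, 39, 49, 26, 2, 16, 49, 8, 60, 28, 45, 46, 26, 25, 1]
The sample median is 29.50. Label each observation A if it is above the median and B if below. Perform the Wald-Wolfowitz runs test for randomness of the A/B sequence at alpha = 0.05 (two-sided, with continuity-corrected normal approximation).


Step 1: Compute median = 29.50; label A = above, B = below.
Labels in order: AAAABBBABABAABBB  (n_A = 8, n_B = 8)
Step 2: Count runs R = 8.
Step 3: Under H0 (random ordering), E[R] = 2*n_A*n_B/(n_A+n_B) + 1 = 2*8*8/16 + 1 = 9.0000.
        Var[R] = 2*n_A*n_B*(2*n_A*n_B - n_A - n_B) / ((n_A+n_B)^2 * (n_A+n_B-1)) = 14336/3840 = 3.7333.
        SD[R] = 1.9322.
Step 4: Continuity-corrected z = (R + 0.5 - E[R]) / SD[R] = (8 + 0.5 - 9.0000) / 1.9322 = -0.2588.
Step 5: Two-sided p-value via normal approximation = 2*(1 - Phi(|z|)) = 0.795809.
Step 6: alpha = 0.05. fail to reject H0.

R = 8, z = -0.2588, p = 0.795809, fail to reject H0.


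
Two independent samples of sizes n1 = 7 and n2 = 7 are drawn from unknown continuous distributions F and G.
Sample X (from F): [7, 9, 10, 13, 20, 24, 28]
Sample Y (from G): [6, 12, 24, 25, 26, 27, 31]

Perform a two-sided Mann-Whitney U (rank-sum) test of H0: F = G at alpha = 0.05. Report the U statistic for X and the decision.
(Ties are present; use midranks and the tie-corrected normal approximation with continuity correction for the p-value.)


Step 1: Combine and sort all 14 observations; assign midranks.
sorted (value, group): (6,Y), (7,X), (9,X), (10,X), (12,Y), (13,X), (20,X), (24,X), (24,Y), (25,Y), (26,Y), (27,Y), (28,X), (31,Y)
ranks: 6->1, 7->2, 9->3, 10->4, 12->5, 13->6, 20->7, 24->8.5, 24->8.5, 25->10, 26->11, 27->12, 28->13, 31->14
Step 2: Rank sum for X: R1 = 2 + 3 + 4 + 6 + 7 + 8.5 + 13 = 43.5.
Step 3: U_X = R1 - n1(n1+1)/2 = 43.5 - 7*8/2 = 43.5 - 28 = 15.5.
       U_Y = n1*n2 - U_X = 49 - 15.5 = 33.5.
Step 4: Ties are present, so use the tie-corrected normal approximation (with continuity correction) for the p-value.
Step 5: p-value = 0.276911; compare to alpha = 0.05. fail to reject H0.

U_X = 15.5, p = 0.276911, fail to reject H0 at alpha = 0.05.


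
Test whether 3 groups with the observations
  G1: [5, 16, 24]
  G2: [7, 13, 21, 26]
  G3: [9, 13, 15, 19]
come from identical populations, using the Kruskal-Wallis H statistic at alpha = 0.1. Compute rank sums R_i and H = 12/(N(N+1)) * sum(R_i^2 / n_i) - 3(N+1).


Step 1: Combine all N = 11 observations and assign midranks.
sorted (value, group, rank): (5,G1,1), (7,G2,2), (9,G3,3), (13,G2,4.5), (13,G3,4.5), (15,G3,6), (16,G1,7), (19,G3,8), (21,G2,9), (24,G1,10), (26,G2,11)
Step 2: Sum ranks within each group.
R_1 = 18 (n_1 = 3)
R_2 = 26.5 (n_2 = 4)
R_3 = 21.5 (n_3 = 4)
Step 3: H = 12/(N(N+1)) * sum(R_i^2/n_i) - 3(N+1)
     = 12/(11*12) * (18^2/3 + 26.5^2/4 + 21.5^2/4) - 3*12
     = 0.090909 * 399.125 - 36
     = 0.284091.
Step 4: Ties present; correction factor C = 1 - 6/(11^3 - 11) = 0.995455. Corrected H = 0.284091 / 0.995455 = 0.285388.
Step 5: Under H0, H ~ chi^2(2); p-value = 0.867019.
Step 6: alpha = 0.1. fail to reject H0.

H = 0.2854, df = 2, p = 0.867019, fail to reject H0.


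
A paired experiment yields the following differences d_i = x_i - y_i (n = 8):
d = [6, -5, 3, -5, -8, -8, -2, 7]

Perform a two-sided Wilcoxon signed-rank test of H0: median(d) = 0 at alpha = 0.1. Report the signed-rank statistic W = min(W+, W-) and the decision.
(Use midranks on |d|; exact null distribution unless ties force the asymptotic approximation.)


Step 1: Drop any zero differences (none here) and take |d_i|.
|d| = [6, 5, 3, 5, 8, 8, 2, 7]
Step 2: Midrank |d_i| (ties get averaged ranks).
ranks: |6|->5, |5|->3.5, |3|->2, |5|->3.5, |8|->7.5, |8|->7.5, |2|->1, |7|->6
Step 3: Attach original signs; sum ranks with positive sign and with negative sign.
W+ = 5 + 2 + 6 = 13
W- = 3.5 + 3.5 + 7.5 + 7.5 + 1 = 23
(Check: W+ + W- = 36 should equal n(n+1)/2 = 36.)
Step 4: Test statistic W = min(W+, W-) = 13.
Step 5: Ties in |d|, so use the tie-corrected normal approximation.
        E[W] = n(n+1)/4 = 8*9/4 = 18.
        Tie groups: |d|=5 (t=2), |d|=8 (t=2); sum(t^3 - t) = 12.
        Var[W] = n(n+1)(2n+1)/24 - sum(t^3-t)/48 = 1224/24 - 12/48 = 50.75.
        z = (W - E[W]) / sqrt(Var[W]) = (13 - 18) / 7.1239 = -0.7019.
        Two-sided p = 2*Phi(z) = 0.482765.
Step 6: alpha = 0.1. fail to reject H0.

W+ = 13, W- = 23, W = min = 13, p = 0.482765, fail to reject H0.


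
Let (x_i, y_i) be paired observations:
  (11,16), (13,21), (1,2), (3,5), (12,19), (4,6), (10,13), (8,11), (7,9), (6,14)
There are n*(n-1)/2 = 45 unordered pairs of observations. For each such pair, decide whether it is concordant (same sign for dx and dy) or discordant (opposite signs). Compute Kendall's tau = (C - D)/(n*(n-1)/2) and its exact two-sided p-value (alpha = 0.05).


Step 1: Enumerate the 45 unordered pairs (i,j) with i<j and classify each by sign(x_j-x_i) * sign(y_j-y_i).
  (1,2):dx=+2,dy=+5->C; (1,3):dx=-10,dy=-14->C; (1,4):dx=-8,dy=-11->C; (1,5):dx=+1,dy=+3->C
  (1,6):dx=-7,dy=-10->C; (1,7):dx=-1,dy=-3->C; (1,8):dx=-3,dy=-5->C; (1,9):dx=-4,dy=-7->C
  (1,10):dx=-5,dy=-2->C; (2,3):dx=-12,dy=-19->C; (2,4):dx=-10,dy=-16->C; (2,5):dx=-1,dy=-2->C
  (2,6):dx=-9,dy=-15->C; (2,7):dx=-3,dy=-8->C; (2,8):dx=-5,dy=-10->C; (2,9):dx=-6,dy=-12->C
  (2,10):dx=-7,dy=-7->C; (3,4):dx=+2,dy=+3->C; (3,5):dx=+11,dy=+17->C; (3,6):dx=+3,dy=+4->C
  (3,7):dx=+9,dy=+11->C; (3,8):dx=+7,dy=+9->C; (3,9):dx=+6,dy=+7->C; (3,10):dx=+5,dy=+12->C
  (4,5):dx=+9,dy=+14->C; (4,6):dx=+1,dy=+1->C; (4,7):dx=+7,dy=+8->C; (4,8):dx=+5,dy=+6->C
  (4,9):dx=+4,dy=+4->C; (4,10):dx=+3,dy=+9->C; (5,6):dx=-8,dy=-13->C; (5,7):dx=-2,dy=-6->C
  (5,8):dx=-4,dy=-8->C; (5,9):dx=-5,dy=-10->C; (5,10):dx=-6,dy=-5->C; (6,7):dx=+6,dy=+7->C
  (6,8):dx=+4,dy=+5->C; (6,9):dx=+3,dy=+3->C; (6,10):dx=+2,dy=+8->C; (7,8):dx=-2,dy=-2->C
  (7,9):dx=-3,dy=-4->C; (7,10):dx=-4,dy=+1->D; (8,9):dx=-1,dy=-2->C; (8,10):dx=-2,dy=+3->D
  (9,10):dx=-1,dy=+5->D
Step 2: C = 42, D = 3, total pairs = 45.
Step 3: tau = (C - D)/(n(n-1)/2) = (42 - 3)/45 = 0.866667.
Step 4: Exact two-sided p-value (enumerate n! = 3628800 permutations of y under H0): p = 0.000115.
Step 5: alpha = 0.05. reject H0.

tau_b = 0.8667 (C=42, D=3), p = 0.000115, reject H0.


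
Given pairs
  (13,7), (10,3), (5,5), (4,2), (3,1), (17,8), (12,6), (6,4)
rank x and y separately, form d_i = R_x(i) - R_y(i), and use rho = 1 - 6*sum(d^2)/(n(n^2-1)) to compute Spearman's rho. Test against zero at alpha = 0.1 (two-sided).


Step 1: Rank x and y separately (midranks; no ties here).
rank(x): 13->7, 10->5, 5->3, 4->2, 3->1, 17->8, 12->6, 6->4
rank(y): 7->7, 3->3, 5->5, 2->2, 1->1, 8->8, 6->6, 4->4
Step 2: d_i = R_x(i) - R_y(i); compute d_i^2.
  (7-7)^2=0, (5-3)^2=4, (3-5)^2=4, (2-2)^2=0, (1-1)^2=0, (8-8)^2=0, (6-6)^2=0, (4-4)^2=0
sum(d^2) = 8.
Step 3: rho = 1 - 6*8 / (8*(8^2 - 1)) = 1 - 48/504 = 0.904762.
Step 4: Under H0, t = rho * sqrt((n-2)/(1-rho^2)) = 5.2034 ~ t(6).
Step 5: Two-sided p-value from the t-distribution with 6 df = 0.002008.
Step 6: alpha = 0.1. reject H0.

rho = 0.9048, p = 0.002008, reject H0 at alpha = 0.1.


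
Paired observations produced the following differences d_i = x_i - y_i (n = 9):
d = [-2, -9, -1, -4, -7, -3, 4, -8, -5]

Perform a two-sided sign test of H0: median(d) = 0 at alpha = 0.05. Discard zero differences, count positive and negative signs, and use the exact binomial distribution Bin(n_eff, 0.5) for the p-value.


Step 1: Discard zero differences. Original n = 9; n_eff = number of nonzero differences = 9.
Nonzero differences (with sign): -2, -9, -1, -4, -7, -3, +4, -8, -5
Step 2: Count signs: positive = 1, negative = 8.
Step 3: Under H0: P(positive) = 0.5, so the number of positives S ~ Bin(9, 0.5).
Step 4: Two-sided exact p-value = sum of Bin(9,0.5) probabilities at or below the observed probability = 0.039062.
Step 5: alpha = 0.05. reject H0.

n_eff = 9, pos = 1, neg = 8, p = 0.039062, reject H0.


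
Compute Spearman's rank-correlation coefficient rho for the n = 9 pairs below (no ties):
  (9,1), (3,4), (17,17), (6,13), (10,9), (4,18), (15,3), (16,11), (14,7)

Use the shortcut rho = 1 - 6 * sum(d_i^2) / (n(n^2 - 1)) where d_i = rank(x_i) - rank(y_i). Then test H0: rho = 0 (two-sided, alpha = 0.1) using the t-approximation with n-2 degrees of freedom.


Step 1: Rank x and y separately (midranks; no ties here).
rank(x): 9->4, 3->1, 17->9, 6->3, 10->5, 4->2, 15->7, 16->8, 14->6
rank(y): 1->1, 4->3, 17->8, 13->7, 9->5, 18->9, 3->2, 11->6, 7->4
Step 2: d_i = R_x(i) - R_y(i); compute d_i^2.
  (4-1)^2=9, (1-3)^2=4, (9-8)^2=1, (3-7)^2=16, (5-5)^2=0, (2-9)^2=49, (7-2)^2=25, (8-6)^2=4, (6-4)^2=4
sum(d^2) = 112.
Step 3: rho = 1 - 6*112 / (9*(9^2 - 1)) = 1 - 672/720 = 0.066667.
Step 4: Under H0, t = rho * sqrt((n-2)/(1-rho^2)) = 0.1768 ~ t(7).
Step 5: Two-sided p-value from the t-distribution with 7 df = 0.864690.
Step 6: alpha = 0.1. fail to reject H0.

rho = 0.0667, p = 0.864690, fail to reject H0 at alpha = 0.1.


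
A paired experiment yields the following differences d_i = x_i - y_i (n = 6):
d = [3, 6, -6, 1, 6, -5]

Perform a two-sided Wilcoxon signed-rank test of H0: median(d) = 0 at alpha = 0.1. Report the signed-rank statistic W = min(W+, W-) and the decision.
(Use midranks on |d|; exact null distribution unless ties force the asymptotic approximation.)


Step 1: Drop any zero differences (none here) and take |d_i|.
|d| = [3, 6, 6, 1, 6, 5]
Step 2: Midrank |d_i| (ties get averaged ranks).
ranks: |3|->2, |6|->5, |6|->5, |1|->1, |6|->5, |5|->3
Step 3: Attach original signs; sum ranks with positive sign and with negative sign.
W+ = 2 + 5 + 1 + 5 = 13
W- = 5 + 3 = 8
(Check: W+ + W- = 21 should equal n(n+1)/2 = 21.)
Step 4: Test statistic W = min(W+, W-) = 8.
Step 5: Ties in |d|, so use the tie-corrected normal approximation.
        E[W] = n(n+1)/4 = 6*7/4 = 10.5.
        Tie groups: |d|=6 (t=3); sum(t^3 - t) = 24.
        Var[W] = n(n+1)(2n+1)/24 - sum(t^3-t)/48 = 546/24 - 24/48 = 22.25.
        z = (W - E[W]) / sqrt(Var[W]) = (8 - 10.5) / 4.7170 = -0.5300.
        Two-sided p = 2*Phi(z) = 0.596113.
Step 6: alpha = 0.1. fail to reject H0.

W+ = 13, W- = 8, W = min = 8, p = 0.596113, fail to reject H0.


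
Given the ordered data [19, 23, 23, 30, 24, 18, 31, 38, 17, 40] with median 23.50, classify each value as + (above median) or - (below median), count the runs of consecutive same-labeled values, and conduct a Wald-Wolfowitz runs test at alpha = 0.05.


Step 1: Compute median = 23.50; label A = above, B = below.
Labels in order: BBBAABAABA  (n_A = 5, n_B = 5)
Step 2: Count runs R = 6.
Step 3: Under H0 (random ordering), E[R] = 2*n_A*n_B/(n_A+n_B) + 1 = 2*5*5/10 + 1 = 6.0000.
        Var[R] = 2*n_A*n_B*(2*n_A*n_B - n_A - n_B) / ((n_A+n_B)^2 * (n_A+n_B-1)) = 2000/900 = 2.2222.
        SD[R] = 1.4907.
Step 4: R = E[R], so z = 0 with no continuity correction.
Step 5: Two-sided p-value via normal approximation = 2*(1 - Phi(|z|)) = 1.000000.
Step 6: alpha = 0.05. fail to reject H0.

R = 6, z = 0.0000, p = 1.000000, fail to reject H0.


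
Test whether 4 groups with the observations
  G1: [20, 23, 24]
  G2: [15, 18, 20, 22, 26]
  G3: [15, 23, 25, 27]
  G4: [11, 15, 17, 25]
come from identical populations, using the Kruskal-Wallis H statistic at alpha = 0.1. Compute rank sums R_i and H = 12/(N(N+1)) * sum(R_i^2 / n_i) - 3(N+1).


Step 1: Combine all N = 16 observations and assign midranks.
sorted (value, group, rank): (11,G4,1), (15,G2,3), (15,G3,3), (15,G4,3), (17,G4,5), (18,G2,6), (20,G1,7.5), (20,G2,7.5), (22,G2,9), (23,G1,10.5), (23,G3,10.5), (24,G1,12), (25,G3,13.5), (25,G4,13.5), (26,G2,15), (27,G3,16)
Step 2: Sum ranks within each group.
R_1 = 30 (n_1 = 3)
R_2 = 40.5 (n_2 = 5)
R_3 = 43 (n_3 = 4)
R_4 = 22.5 (n_4 = 4)
Step 3: H = 12/(N(N+1)) * sum(R_i^2/n_i) - 3(N+1)
     = 12/(16*17) * (30^2/3 + 40.5^2/5 + 43^2/4 + 22.5^2/4) - 3*17
     = 0.044118 * 1216.86 - 51
     = 2.685110.
Step 4: Ties present; correction factor C = 1 - 42/(16^3 - 16) = 0.989706. Corrected H = 2.685110 / 0.989706 = 2.713039.
Step 5: Under H0, H ~ chi^2(3); p-value = 0.438016.
Step 6: alpha = 0.1. fail to reject H0.

H = 2.7130, df = 3, p = 0.438016, fail to reject H0.


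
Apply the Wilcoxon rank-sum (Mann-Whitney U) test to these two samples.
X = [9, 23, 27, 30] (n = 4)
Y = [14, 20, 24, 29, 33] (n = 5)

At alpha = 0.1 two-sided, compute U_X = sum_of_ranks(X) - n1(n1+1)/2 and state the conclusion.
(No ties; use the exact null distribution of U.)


Step 1: Combine and sort all 9 observations; assign midranks.
sorted (value, group): (9,X), (14,Y), (20,Y), (23,X), (24,Y), (27,X), (29,Y), (30,X), (33,Y)
ranks: 9->1, 14->2, 20->3, 23->4, 24->5, 27->6, 29->7, 30->8, 33->9
Step 2: Rank sum for X: R1 = 1 + 4 + 6 + 8 = 19.
Step 3: U_X = R1 - n1(n1+1)/2 = 19 - 4*5/2 = 19 - 10 = 9.
       U_Y = n1*n2 - U_X = 20 - 9 = 11.
Step 4: No ties, so the exact null distribution of U (based on enumerating the C(9,4) = 126 equally likely rank assignments) gives the two-sided p-value.
Step 5: p-value = 0.904762; compare to alpha = 0.1. fail to reject H0.

U_X = 9, p = 0.904762, fail to reject H0 at alpha = 0.1.


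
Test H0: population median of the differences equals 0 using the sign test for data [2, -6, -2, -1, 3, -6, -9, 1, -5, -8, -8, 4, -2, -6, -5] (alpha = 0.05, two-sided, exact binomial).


Step 1: Discard zero differences. Original n = 15; n_eff = number of nonzero differences = 15.
Nonzero differences (with sign): +2, -6, -2, -1, +3, -6, -9, +1, -5, -8, -8, +4, -2, -6, -5
Step 2: Count signs: positive = 4, negative = 11.
Step 3: Under H0: P(positive) = 0.5, so the number of positives S ~ Bin(15, 0.5).
Step 4: Two-sided exact p-value = sum of Bin(15,0.5) probabilities at or below the observed probability = 0.118469.
Step 5: alpha = 0.05. fail to reject H0.

n_eff = 15, pos = 4, neg = 11, p = 0.118469, fail to reject H0.


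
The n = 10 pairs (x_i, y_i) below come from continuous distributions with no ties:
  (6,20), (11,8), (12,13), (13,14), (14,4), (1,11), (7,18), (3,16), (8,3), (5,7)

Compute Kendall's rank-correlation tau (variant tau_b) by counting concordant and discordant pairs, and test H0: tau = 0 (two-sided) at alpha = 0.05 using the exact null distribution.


Step 1: Enumerate the 45 unordered pairs (i,j) with i<j and classify each by sign(x_j-x_i) * sign(y_j-y_i).
  (1,2):dx=+5,dy=-12->D; (1,3):dx=+6,dy=-7->D; (1,4):dx=+7,dy=-6->D; (1,5):dx=+8,dy=-16->D
  (1,6):dx=-5,dy=-9->C; (1,7):dx=+1,dy=-2->D; (1,8):dx=-3,dy=-4->C; (1,9):dx=+2,dy=-17->D
  (1,10):dx=-1,dy=-13->C; (2,3):dx=+1,dy=+5->C; (2,4):dx=+2,dy=+6->C; (2,5):dx=+3,dy=-4->D
  (2,6):dx=-10,dy=+3->D; (2,7):dx=-4,dy=+10->D; (2,8):dx=-8,dy=+8->D; (2,9):dx=-3,dy=-5->C
  (2,10):dx=-6,dy=-1->C; (3,4):dx=+1,dy=+1->C; (3,5):dx=+2,dy=-9->D; (3,6):dx=-11,dy=-2->C
  (3,7):dx=-5,dy=+5->D; (3,8):dx=-9,dy=+3->D; (3,9):dx=-4,dy=-10->C; (3,10):dx=-7,dy=-6->C
  (4,5):dx=+1,dy=-10->D; (4,6):dx=-12,dy=-3->C; (4,7):dx=-6,dy=+4->D; (4,8):dx=-10,dy=+2->D
  (4,9):dx=-5,dy=-11->C; (4,10):dx=-8,dy=-7->C; (5,6):dx=-13,dy=+7->D; (5,7):dx=-7,dy=+14->D
  (5,8):dx=-11,dy=+12->D; (5,9):dx=-6,dy=-1->C; (5,10):dx=-9,dy=+3->D; (6,7):dx=+6,dy=+7->C
  (6,8):dx=+2,dy=+5->C; (6,9):dx=+7,dy=-8->D; (6,10):dx=+4,dy=-4->D; (7,8):dx=-4,dy=-2->C
  (7,9):dx=+1,dy=-15->D; (7,10):dx=-2,dy=-11->C; (8,9):dx=+5,dy=-13->D; (8,10):dx=+2,dy=-9->D
  (9,10):dx=-3,dy=+4->D
Step 2: C = 19, D = 26, total pairs = 45.
Step 3: tau = (C - D)/(n(n-1)/2) = (19 - 26)/45 = -0.155556.
Step 4: Exact two-sided p-value (enumerate n! = 3628800 permutations of y under H0): p = 0.600654.
Step 5: alpha = 0.05. fail to reject H0.

tau_b = -0.1556 (C=19, D=26), p = 0.600654, fail to reject H0.


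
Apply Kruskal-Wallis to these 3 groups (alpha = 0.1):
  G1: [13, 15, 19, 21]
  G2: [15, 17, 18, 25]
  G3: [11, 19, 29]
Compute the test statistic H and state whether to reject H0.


Step 1: Combine all N = 11 observations and assign midranks.
sorted (value, group, rank): (11,G3,1), (13,G1,2), (15,G1,3.5), (15,G2,3.5), (17,G2,5), (18,G2,6), (19,G1,7.5), (19,G3,7.5), (21,G1,9), (25,G2,10), (29,G3,11)
Step 2: Sum ranks within each group.
R_1 = 22 (n_1 = 4)
R_2 = 24.5 (n_2 = 4)
R_3 = 19.5 (n_3 = 3)
Step 3: H = 12/(N(N+1)) * sum(R_i^2/n_i) - 3(N+1)
     = 12/(11*12) * (22^2/4 + 24.5^2/4 + 19.5^2/3) - 3*12
     = 0.090909 * 397.812 - 36
     = 0.164773.
Step 4: Ties present; correction factor C = 1 - 12/(11^3 - 11) = 0.990909. Corrected H = 0.164773 / 0.990909 = 0.166284.
Step 5: Under H0, H ~ chi^2(2); p-value = 0.920220.
Step 6: alpha = 0.1. fail to reject H0.

H = 0.1663, df = 2, p = 0.920220, fail to reject H0.


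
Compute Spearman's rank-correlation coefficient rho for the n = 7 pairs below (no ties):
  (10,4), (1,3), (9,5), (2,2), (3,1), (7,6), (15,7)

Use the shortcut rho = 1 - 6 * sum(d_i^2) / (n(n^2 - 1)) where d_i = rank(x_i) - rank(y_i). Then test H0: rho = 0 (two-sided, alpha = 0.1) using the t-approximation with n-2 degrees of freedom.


Step 1: Rank x and y separately (midranks; no ties here).
rank(x): 10->6, 1->1, 9->5, 2->2, 3->3, 7->4, 15->7
rank(y): 4->4, 3->3, 5->5, 2->2, 1->1, 6->6, 7->7
Step 2: d_i = R_x(i) - R_y(i); compute d_i^2.
  (6-4)^2=4, (1-3)^2=4, (5-5)^2=0, (2-2)^2=0, (3-1)^2=4, (4-6)^2=4, (7-7)^2=0
sum(d^2) = 16.
Step 3: rho = 1 - 6*16 / (7*(7^2 - 1)) = 1 - 96/336 = 0.714286.
Step 4: Under H0, t = rho * sqrt((n-2)/(1-rho^2)) = 2.2822 ~ t(5).
Step 5: Two-sided p-value from the t-distribution with 5 df = 0.071344.
Step 6: alpha = 0.1. reject H0.

rho = 0.7143, p = 0.071344, reject H0 at alpha = 0.1.


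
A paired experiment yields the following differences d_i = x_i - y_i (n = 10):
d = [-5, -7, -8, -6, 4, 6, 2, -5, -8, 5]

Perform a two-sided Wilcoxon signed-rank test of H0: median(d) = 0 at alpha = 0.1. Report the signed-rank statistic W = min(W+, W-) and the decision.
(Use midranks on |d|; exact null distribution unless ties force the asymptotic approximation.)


Step 1: Drop any zero differences (none here) and take |d_i|.
|d| = [5, 7, 8, 6, 4, 6, 2, 5, 8, 5]
Step 2: Midrank |d_i| (ties get averaged ranks).
ranks: |5|->4, |7|->8, |8|->9.5, |6|->6.5, |4|->2, |6|->6.5, |2|->1, |5|->4, |8|->9.5, |5|->4
Step 3: Attach original signs; sum ranks with positive sign and with negative sign.
W+ = 2 + 6.5 + 1 + 4 = 13.5
W- = 4 + 8 + 9.5 + 6.5 + 4 + 9.5 = 41.5
(Check: W+ + W- = 55 should equal n(n+1)/2 = 55.)
Step 4: Test statistic W = min(W+, W-) = 13.5.
Step 5: Ties in |d|, so use the tie-corrected normal approximation.
        E[W] = n(n+1)/4 = 10*11/4 = 27.5.
        Tie groups: |d|=5 (t=3), |d|=6 (t=2), |d|=8 (t=2); sum(t^3 - t) = 36.
        Var[W] = n(n+1)(2n+1)/24 - sum(t^3-t)/48 = 2310/24 - 36/48 = 95.5.
        z = (W - E[W]) / sqrt(Var[W]) = (13.5 - 27.5) / 9.7724 = -1.4326.
        Two-sided p = 2*Phi(z) = 0.151971.
Step 6: alpha = 0.1. fail to reject H0.

W+ = 13.5, W- = 41.5, W = min = 13.5, p = 0.151971, fail to reject H0.


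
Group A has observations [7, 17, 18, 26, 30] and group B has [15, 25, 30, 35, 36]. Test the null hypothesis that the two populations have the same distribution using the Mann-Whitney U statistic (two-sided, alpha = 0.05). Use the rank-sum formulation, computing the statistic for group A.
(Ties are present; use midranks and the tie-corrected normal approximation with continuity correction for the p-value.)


Step 1: Combine and sort all 10 observations; assign midranks.
sorted (value, group): (7,X), (15,Y), (17,X), (18,X), (25,Y), (26,X), (30,X), (30,Y), (35,Y), (36,Y)
ranks: 7->1, 15->2, 17->3, 18->4, 25->5, 26->6, 30->7.5, 30->7.5, 35->9, 36->10
Step 2: Rank sum for X: R1 = 1 + 3 + 4 + 6 + 7.5 = 21.5.
Step 3: U_X = R1 - n1(n1+1)/2 = 21.5 - 5*6/2 = 21.5 - 15 = 6.5.
       U_Y = n1*n2 - U_X = 25 - 6.5 = 18.5.
Step 4: Ties are present, so use the tie-corrected normal approximation (with continuity correction) for the p-value.
Step 5: p-value = 0.249153; compare to alpha = 0.05. fail to reject H0.

U_X = 6.5, p = 0.249153, fail to reject H0 at alpha = 0.05.


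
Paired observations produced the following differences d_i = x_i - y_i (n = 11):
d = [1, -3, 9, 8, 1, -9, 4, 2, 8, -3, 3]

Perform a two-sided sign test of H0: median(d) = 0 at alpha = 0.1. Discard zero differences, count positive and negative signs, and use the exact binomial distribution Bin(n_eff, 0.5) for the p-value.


Step 1: Discard zero differences. Original n = 11; n_eff = number of nonzero differences = 11.
Nonzero differences (with sign): +1, -3, +9, +8, +1, -9, +4, +2, +8, -3, +3
Step 2: Count signs: positive = 8, negative = 3.
Step 3: Under H0: P(positive) = 0.5, so the number of positives S ~ Bin(11, 0.5).
Step 4: Two-sided exact p-value = sum of Bin(11,0.5) probabilities at or below the observed probability = 0.226562.
Step 5: alpha = 0.1. fail to reject H0.

n_eff = 11, pos = 8, neg = 3, p = 0.226562, fail to reject H0.


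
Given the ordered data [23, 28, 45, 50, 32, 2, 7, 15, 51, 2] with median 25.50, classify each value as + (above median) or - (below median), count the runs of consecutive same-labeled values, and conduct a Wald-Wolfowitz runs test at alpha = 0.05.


Step 1: Compute median = 25.50; label A = above, B = below.
Labels in order: BAAAABBBAB  (n_A = 5, n_B = 5)
Step 2: Count runs R = 5.
Step 3: Under H0 (random ordering), E[R] = 2*n_A*n_B/(n_A+n_B) + 1 = 2*5*5/10 + 1 = 6.0000.
        Var[R] = 2*n_A*n_B*(2*n_A*n_B - n_A - n_B) / ((n_A+n_B)^2 * (n_A+n_B-1)) = 2000/900 = 2.2222.
        SD[R] = 1.4907.
Step 4: Continuity-corrected z = (R + 0.5 - E[R]) / SD[R] = (5 + 0.5 - 6.0000) / 1.4907 = -0.3354.
Step 5: Two-sided p-value via normal approximation = 2*(1 - Phi(|z|)) = 0.737316.
Step 6: alpha = 0.05. fail to reject H0.

R = 5, z = -0.3354, p = 0.737316, fail to reject H0.


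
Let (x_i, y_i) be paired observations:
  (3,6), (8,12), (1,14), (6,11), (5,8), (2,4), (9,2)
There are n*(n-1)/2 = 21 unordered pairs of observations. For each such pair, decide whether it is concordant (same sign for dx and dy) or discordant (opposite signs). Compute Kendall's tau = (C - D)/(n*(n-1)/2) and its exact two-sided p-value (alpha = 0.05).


Step 1: Enumerate the 21 unordered pairs (i,j) with i<j and classify each by sign(x_j-x_i) * sign(y_j-y_i).
  (1,2):dx=+5,dy=+6->C; (1,3):dx=-2,dy=+8->D; (1,4):dx=+3,dy=+5->C; (1,5):dx=+2,dy=+2->C
  (1,6):dx=-1,dy=-2->C; (1,7):dx=+6,dy=-4->D; (2,3):dx=-7,dy=+2->D; (2,4):dx=-2,dy=-1->C
  (2,5):dx=-3,dy=-4->C; (2,6):dx=-6,dy=-8->C; (2,7):dx=+1,dy=-10->D; (3,4):dx=+5,dy=-3->D
  (3,5):dx=+4,dy=-6->D; (3,6):dx=+1,dy=-10->D; (3,7):dx=+8,dy=-12->D; (4,5):dx=-1,dy=-3->C
  (4,6):dx=-4,dy=-7->C; (4,7):dx=+3,dy=-9->D; (5,6):dx=-3,dy=-4->C; (5,7):dx=+4,dy=-6->D
  (6,7):dx=+7,dy=-2->D
Step 2: C = 10, D = 11, total pairs = 21.
Step 3: tau = (C - D)/(n(n-1)/2) = (10 - 11)/21 = -0.047619.
Step 4: Exact two-sided p-value (enumerate n! = 5040 permutations of y under H0): p = 1.000000.
Step 5: alpha = 0.05. fail to reject H0.

tau_b = -0.0476 (C=10, D=11), p = 1.000000, fail to reject H0.
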